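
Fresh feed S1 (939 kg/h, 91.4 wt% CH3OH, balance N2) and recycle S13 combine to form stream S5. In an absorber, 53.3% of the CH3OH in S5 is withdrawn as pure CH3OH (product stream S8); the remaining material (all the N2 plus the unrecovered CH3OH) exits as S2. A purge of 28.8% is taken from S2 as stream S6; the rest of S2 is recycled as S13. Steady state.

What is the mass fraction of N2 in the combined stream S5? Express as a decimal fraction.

N2 enters only via S1 and leaves only via the purge: 939×0.086 = 0.288×(N2 in S2), and the absorber passes all N2, so N2 in S5 = N2 in S2 = 280.4 kg/h.
CH3OH in S5: m_A = 939×0.914 + (1−0.288)·(1−0.533)·m_A, so m_A = 858.25/0.6675 = 1285.8 kg/h.
S5 = 1285.8 + 280.4 = 1566.2 kg/h.
N2 fraction in S5 = 280.4/1566.2 = 0.179.

0.179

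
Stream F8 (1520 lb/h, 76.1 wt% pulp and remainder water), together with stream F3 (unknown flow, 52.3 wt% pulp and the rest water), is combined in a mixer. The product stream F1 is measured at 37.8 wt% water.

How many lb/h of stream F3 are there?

Let F3 be the unknown flow. Total out = 1520 + F3.
water balance: 363.28 + 0.477·F3 = 0.378·(1520 + F3)
(0.477 − 0.378)·F3 = 0.378×1520 − 363.28 = 211.28
F3 = 211.28 / 0.099 = 2134.1 lb/h

2134 lb/h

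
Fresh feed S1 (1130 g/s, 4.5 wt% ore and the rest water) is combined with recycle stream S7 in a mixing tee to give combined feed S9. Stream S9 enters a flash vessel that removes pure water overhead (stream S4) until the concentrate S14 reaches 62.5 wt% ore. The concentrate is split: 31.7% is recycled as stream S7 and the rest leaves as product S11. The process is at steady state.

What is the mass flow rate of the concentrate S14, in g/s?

Overall ore balance (none leaves overhead): ore in fresh feed = ore in product, i.e. 1130×0.045 = (1−0.317)·S14·0.625.
S14 = 50.85/(0.625×0.683) = 119.12 g/s.

119.1 g/s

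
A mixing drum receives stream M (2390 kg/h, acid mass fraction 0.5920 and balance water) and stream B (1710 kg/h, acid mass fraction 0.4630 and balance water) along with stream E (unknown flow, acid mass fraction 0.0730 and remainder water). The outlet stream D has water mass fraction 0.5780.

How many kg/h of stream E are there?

1365 kg/h

Let E be the unknown flow. Total out = 4100 + E.
water balance: 1893.4 + 0.927·E = 0.578·(4100 + E)
(0.927 − 0.578)·E = 0.578×4100 − 1893.4 = 476.41
E = 476.41 / 0.349 = 1365.1 kg/h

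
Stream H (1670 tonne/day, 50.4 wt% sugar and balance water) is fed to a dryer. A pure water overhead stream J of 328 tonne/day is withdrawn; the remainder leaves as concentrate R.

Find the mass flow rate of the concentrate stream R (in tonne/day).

Concentrate = 1670 − 328 = 1342 tonne/day.

1342 tonne/day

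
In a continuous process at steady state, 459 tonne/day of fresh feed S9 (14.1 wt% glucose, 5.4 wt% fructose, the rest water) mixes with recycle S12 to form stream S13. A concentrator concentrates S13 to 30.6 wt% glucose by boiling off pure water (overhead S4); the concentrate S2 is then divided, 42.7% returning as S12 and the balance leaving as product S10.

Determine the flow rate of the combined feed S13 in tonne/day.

Overall glucose balance (none leaves overhead): glucose in fresh feed = glucose in product, i.e. 459×0.141 = (1−0.427)·S2·0.306.
S2 = 64.719/(0.306×0.573) = 369.11 tonne/day.
Recycle S12 = 0.427×369.11 = 157.61 tonne/day.
Combined feed S13 = 459 + 157.61 = 616.61 tonne/day.

616.6 tonne/day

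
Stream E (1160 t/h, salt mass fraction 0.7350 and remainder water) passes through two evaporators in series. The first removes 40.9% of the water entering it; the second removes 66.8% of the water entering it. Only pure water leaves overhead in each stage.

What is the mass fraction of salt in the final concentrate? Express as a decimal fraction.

water in feed = 1160×0.265 = 307.4 t/h.
After stage 1: water left = (1−0.409)×307.4 = 181.67; stream total = 1034.3 t/h.
After stage 2: water left = (1−0.668)×181.67 = 60.316; final concentrate = 912.92 t/h.
salt fraction = 852.6/912.92 = 0.9339.

0.9339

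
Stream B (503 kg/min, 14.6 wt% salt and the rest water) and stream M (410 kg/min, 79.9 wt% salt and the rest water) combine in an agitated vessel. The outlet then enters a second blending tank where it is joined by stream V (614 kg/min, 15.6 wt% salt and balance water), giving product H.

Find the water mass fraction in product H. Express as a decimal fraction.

0.675

Overall, product flow = 1527 kg/min.
water in = 503×0.854 + 410×0.201 + 614×0.844 = 1030.2 kg/min.
water fraction in H = 0.675.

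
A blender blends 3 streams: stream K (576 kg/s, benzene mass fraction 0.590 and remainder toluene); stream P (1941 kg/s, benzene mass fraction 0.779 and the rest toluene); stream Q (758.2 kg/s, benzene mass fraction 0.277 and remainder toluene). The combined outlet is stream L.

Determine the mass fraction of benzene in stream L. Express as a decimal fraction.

Total flow out = 576 + 1941 + 758.2 = 3275.2 kg/s.
benzene in = 576×0.590 + 1941×0.779 + 758.2×0.277 = 2061.9 kg/s.
benzene mass fraction in L = 2061.9/3275.2 = 0.630.

0.630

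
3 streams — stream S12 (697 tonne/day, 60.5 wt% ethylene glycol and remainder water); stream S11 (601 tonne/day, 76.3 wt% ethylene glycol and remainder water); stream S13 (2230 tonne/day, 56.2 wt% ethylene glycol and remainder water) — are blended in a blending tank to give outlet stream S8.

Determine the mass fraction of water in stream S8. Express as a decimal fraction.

0.395

Total flow out = 697 + 601 + 2230 = 3528 tonne/day.
water in = 697×0.395 + 601×0.237 + 2230×0.438 = 1394.5 tonne/day.
water mass fraction in S8 = 1394.5/3528 = 0.395.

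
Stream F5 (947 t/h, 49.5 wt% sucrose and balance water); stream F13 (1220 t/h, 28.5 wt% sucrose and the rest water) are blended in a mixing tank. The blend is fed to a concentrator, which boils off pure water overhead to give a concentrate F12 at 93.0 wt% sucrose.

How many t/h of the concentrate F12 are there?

sucrose entering = 947×0.495 + 1220×0.285 = 816.46 t/h.
All sucrose reports to F12, so F12 = 816.46/0.930 = 877.92 t/h.

877.9 t/h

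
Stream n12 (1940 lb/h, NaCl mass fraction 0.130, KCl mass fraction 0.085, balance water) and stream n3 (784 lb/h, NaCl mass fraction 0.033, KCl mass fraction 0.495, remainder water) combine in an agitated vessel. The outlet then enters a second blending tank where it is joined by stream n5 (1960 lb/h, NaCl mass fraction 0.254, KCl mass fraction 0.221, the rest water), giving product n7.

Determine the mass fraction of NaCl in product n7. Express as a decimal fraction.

0.166

Overall, product flow = 4684 lb/h.
NaCl in = 1940×0.130 + 784×0.033 + 1960×0.254 = 775.91 lb/h.
NaCl fraction in n7 = 0.166.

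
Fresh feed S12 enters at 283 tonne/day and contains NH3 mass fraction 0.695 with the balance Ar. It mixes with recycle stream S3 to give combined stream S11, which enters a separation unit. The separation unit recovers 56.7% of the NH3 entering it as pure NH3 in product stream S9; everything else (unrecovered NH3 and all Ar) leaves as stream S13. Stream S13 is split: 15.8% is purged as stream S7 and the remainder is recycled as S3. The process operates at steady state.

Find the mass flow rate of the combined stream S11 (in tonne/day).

Ar enters only via S12 and leaves only via the purge: 283×0.305 = 0.158×(Ar in S13), and the separation unit passes all Ar, so Ar in S11 = Ar in S13 = 546.3 tonne/day.
NH3 in S11: m_A = 283×0.695 + (1−0.158)·(1−0.567)·m_A, so m_A = 196.68/0.6354 = 309.54 tonne/day.
S11 = 309.54 + 546.3 = 855.84 tonne/day.

855.8 tonne/day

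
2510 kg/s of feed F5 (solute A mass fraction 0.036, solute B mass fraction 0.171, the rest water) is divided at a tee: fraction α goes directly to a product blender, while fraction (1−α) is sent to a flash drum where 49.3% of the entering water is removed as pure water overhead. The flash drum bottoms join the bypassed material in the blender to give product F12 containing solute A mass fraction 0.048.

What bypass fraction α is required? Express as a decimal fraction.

0.361

All 2510×0.036 = 90.36 kg/s of solute A reaches F12, so F12 = 90.36/0.048 = 1882.5 kg/s and vapour = 627.5 kg/s.
The evaporator receives (1−α)·2510 of feed at 0.793 water and removes 0.493 of that water:
0.493×0.793×(1−α)×2510 = 627.5
(1−α) = 627.5/981.28 = 0.6395;  α = 0.3605.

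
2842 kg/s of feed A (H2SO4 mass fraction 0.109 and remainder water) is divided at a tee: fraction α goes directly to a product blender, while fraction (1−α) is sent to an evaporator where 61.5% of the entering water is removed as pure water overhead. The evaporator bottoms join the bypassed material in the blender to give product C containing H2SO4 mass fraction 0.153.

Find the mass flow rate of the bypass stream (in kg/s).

1350 kg/s

All 2842×0.109 = 309.78 kg/s of H2SO4 reaches C, so C = 309.78/0.153 = 2024.7 kg/s and vapour = 817.31 kg/s.
The evaporator receives (1−α)·2842 of feed at 0.891 water and removes 0.615 of that water:
0.615×0.891×(1−α)×2842 = 817.31
(1−α) = 817.31/1557.3 = 0.5248;  α = 0.4752.
Bypass flow = 0.4752×2842 = 1350.5 kg/s.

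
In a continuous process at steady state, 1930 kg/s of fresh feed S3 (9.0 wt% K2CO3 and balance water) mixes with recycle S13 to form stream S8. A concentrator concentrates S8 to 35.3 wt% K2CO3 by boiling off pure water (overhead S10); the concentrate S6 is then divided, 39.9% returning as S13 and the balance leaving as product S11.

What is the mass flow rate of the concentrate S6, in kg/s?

818.7 kg/s

Overall K2CO3 balance (none leaves overhead): K2CO3 in fresh feed = K2CO3 in product, i.e. 1930×0.090 = (1−0.399)·S6·0.353.
S6 = 173.7/(0.353×0.601) = 818.75 kg/s.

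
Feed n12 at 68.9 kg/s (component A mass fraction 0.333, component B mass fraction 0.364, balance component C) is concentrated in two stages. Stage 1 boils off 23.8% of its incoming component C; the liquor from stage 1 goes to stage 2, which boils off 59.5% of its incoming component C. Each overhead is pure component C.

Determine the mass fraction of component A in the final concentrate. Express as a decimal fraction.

component C in feed = 68.9×0.303 = 20.877 kg/s.
After stage 1: component C left = (1−0.238)×20.877 = 15.908; stream total = 63.931 kg/s.
After stage 2: component C left = (1−0.595)×15.908 = 6.4428; final concentrate = 54.466 kg/s.
component A fraction = 22.944/54.466 = 0.421.

0.421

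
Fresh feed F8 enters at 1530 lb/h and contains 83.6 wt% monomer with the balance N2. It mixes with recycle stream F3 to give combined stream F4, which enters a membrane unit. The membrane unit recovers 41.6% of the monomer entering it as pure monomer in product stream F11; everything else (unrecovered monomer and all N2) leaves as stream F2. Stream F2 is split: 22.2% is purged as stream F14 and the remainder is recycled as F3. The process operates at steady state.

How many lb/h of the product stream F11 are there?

monomer in F4: m_A = 1530×0.836 + (1−0.222)·(1−0.416)·m_A, so m_A = 1279.1/0.5456 = 2344.1 lb/h.
Product F11 = 0.416×2344.1 = 975.17 lb/h.

975.2 lb/h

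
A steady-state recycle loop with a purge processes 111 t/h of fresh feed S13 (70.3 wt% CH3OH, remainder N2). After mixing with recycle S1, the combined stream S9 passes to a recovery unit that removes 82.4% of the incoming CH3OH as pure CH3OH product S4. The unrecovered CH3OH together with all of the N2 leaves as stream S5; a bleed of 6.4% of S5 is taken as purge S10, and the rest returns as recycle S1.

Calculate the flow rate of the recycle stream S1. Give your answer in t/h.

497.5 t/h

N2 enters only via S13 and leaves only via the purge: 111×0.297 = 0.064×(N2 in S5), and the recovery unit passes all N2, so N2 in S9 = N2 in S5 = 515.11 t/h.
CH3OH in S9: m_A = 111×0.703 + (1−0.064)·(1−0.824)·m_A, so m_A = 78.033/0.8353 = 93.423 t/h.
S5 = (1−0.824)×93.423 + 515.11 = 531.55 t/h.
Recycle S1 = (1−0.064)×531.55 = 497.53 t/h.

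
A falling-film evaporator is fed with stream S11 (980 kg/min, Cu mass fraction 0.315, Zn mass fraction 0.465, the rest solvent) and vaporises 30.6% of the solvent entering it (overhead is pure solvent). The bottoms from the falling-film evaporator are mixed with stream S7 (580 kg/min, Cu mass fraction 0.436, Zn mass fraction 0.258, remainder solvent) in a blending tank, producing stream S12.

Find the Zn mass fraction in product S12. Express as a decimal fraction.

Vapour removed = 0.306×0.220×980 = 65.974 kg/min; concentrate = 914.03 kg/min.
Zn reaching the mixer = 455.7 (from concentrate) + 580×0.258 = 605.34 kg/min.
Product flow = 914.03 + 580 = 1494 kg/min; Zn fraction = 0.405.

0.405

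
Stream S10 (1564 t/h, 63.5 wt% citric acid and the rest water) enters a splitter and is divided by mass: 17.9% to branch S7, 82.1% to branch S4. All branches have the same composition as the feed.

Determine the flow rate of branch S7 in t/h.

Branch S7 flow = 0.179×1564 = 279.96 t/h.

280 t/h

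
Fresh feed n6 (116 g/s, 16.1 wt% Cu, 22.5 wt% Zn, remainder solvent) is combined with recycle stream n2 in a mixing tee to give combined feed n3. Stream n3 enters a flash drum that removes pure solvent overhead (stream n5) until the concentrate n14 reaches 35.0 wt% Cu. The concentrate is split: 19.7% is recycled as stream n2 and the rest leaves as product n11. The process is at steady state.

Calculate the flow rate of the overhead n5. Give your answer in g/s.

62.64 g/s

Overall Cu balance (none leaves overhead): Cu in fresh feed = Cu in product, i.e. 116×0.161 = (1−0.197)·n14·0.350.
n14 = 18.676/(0.350×0.803) = 66.451 g/s.
Recycle n2 = 0.197×66.451 = 13.091 g/s.
Combined feed n3 = 116 + 13.091 = 129.09 g/s.
Overhead n5 = n3 − n14 = 129.09 − 66.451 = 62.64 g/s.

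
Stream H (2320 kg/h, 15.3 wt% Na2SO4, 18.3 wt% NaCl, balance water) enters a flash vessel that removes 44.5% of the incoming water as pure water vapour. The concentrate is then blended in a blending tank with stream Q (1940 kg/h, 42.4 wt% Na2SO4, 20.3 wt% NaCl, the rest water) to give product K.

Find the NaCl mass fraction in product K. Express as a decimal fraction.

0.229

Vapour removed = 0.445×0.664×2320 = 685.51 kg/h; concentrate = 1634.5 kg/h.
NaCl reaching the mixer = 424.56 (from concentrate) + 1940×0.203 = 818.38 kg/h.
Product flow = 1634.5 + 1940 = 3574.5 kg/h; NaCl fraction = 0.229.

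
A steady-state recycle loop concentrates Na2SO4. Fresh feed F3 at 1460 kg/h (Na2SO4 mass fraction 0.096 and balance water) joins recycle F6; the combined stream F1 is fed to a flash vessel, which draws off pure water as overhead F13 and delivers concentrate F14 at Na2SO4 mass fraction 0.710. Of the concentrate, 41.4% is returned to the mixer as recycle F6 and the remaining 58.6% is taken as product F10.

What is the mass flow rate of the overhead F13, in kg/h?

Overall Na2SO4 balance (none leaves overhead): Na2SO4 in fresh feed = Na2SO4 in product, i.e. 1460×0.096 = (1−0.414)·F14·0.710.
F14 = 140.16/(0.710×0.586) = 336.87 kg/h.
Recycle F6 = 0.414×336.87 = 139.47 kg/h.
Combined feed F1 = 1460 + 139.47 = 1599.5 kg/h.
Overhead F13 = F1 − F14 = 1599.5 − 336.87 = 1262.6 kg/h.

1263 kg/h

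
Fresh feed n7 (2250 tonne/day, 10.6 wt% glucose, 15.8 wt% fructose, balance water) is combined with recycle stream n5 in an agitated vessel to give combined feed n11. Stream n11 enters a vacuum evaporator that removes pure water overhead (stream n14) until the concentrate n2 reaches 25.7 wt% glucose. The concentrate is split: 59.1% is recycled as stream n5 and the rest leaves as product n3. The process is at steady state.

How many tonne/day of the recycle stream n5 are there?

1341 tonne/day

Overall glucose balance (none leaves overhead): glucose in fresh feed = glucose in product, i.e. 2250×0.106 = (1−0.591)·n2·0.257.
n2 = 238.5/(0.257×0.409) = 2269 tonne/day.
Recycle n5 = 0.591×2269 = 1341 tonne/day.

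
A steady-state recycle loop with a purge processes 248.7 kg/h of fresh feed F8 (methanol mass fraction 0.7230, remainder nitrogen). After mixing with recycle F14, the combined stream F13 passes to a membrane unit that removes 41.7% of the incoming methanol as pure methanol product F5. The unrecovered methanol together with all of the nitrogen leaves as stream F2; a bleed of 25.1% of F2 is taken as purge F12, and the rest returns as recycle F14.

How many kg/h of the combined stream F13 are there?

nitrogen enters only via F8 and leaves only via the purge: 248.7×0.277 = 0.251×(nitrogen in F2), and the membrane unit passes all nitrogen, so nitrogen in F13 = nitrogen in F2 = 274.46 kg/h.
methanol in F13: m_A = 248.7×0.723 + (1−0.251)·(1−0.417)·m_A, so m_A = 179.81/0.5633 = 319.19 kg/h.
F13 = 319.19 + 274.46 = 593.65 kg/h.

593.7 kg/h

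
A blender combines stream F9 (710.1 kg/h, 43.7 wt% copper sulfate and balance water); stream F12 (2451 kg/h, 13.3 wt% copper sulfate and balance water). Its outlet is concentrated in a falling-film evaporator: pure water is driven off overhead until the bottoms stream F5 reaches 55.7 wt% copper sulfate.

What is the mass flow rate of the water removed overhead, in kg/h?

copper sulfate entering = 710.1×0.437 + 2451×0.133 = 636.3 kg/h.
All copper sulfate reports to F5, so F5 = 636.3/0.557 = 1142.4 kg/h.
Total feed = 3161.1 kg/h; overhead = 3161.1 − 1142.4 = 2018.7 kg/h.

2019 kg/h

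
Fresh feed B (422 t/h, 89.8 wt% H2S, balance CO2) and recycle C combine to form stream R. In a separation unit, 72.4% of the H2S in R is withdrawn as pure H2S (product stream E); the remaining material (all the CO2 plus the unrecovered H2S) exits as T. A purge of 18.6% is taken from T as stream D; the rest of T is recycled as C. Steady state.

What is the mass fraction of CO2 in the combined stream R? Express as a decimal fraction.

CO2 enters only via B and leaves only via the purge: 422×0.102 = 0.186×(CO2 in T), and the separation unit passes all CO2, so CO2 in R = CO2 in T = 231.42 t/h.
H2S in R: m_A = 422×0.898 + (1−0.186)·(1−0.724)·m_A, so m_A = 378.96/0.7753 = 488.76 t/h.
R = 488.76 + 231.42 = 720.18 t/h.
CO2 fraction in R = 231.42/720.18 = 0.3213.

0.3213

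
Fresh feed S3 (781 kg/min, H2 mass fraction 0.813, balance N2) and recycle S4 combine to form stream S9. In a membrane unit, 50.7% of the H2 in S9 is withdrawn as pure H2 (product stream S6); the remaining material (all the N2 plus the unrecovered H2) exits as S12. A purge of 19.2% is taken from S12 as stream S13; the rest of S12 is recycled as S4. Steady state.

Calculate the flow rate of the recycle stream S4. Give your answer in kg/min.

N2 enters only via S3 and leaves only via the purge: 781×0.187 = 0.192×(N2 in S12), and the membrane unit passes all N2, so N2 in S9 = N2 in S12 = 760.66 kg/min.
H2 in S9: m_A = 781×0.813 + (1−0.192)·(1−0.507)·m_A, so m_A = 634.95/0.6017 = 1055.3 kg/min.
S12 = (1−0.507)×1055.3 + 760.66 = 1280.9 kg/min.
Recycle S4 = (1−0.192)×1280.9 = 1035 kg/min.

1035 kg/min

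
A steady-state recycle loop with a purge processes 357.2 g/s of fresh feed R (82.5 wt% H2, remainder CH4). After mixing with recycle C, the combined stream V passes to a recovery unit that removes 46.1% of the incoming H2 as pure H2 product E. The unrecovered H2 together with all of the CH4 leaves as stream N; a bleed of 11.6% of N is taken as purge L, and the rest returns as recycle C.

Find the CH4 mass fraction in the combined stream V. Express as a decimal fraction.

CH4 enters only via R and leaves only via the purge: 357.2×0.175 = 0.116×(CH4 in N), and the recovery unit passes all CH4, so CH4 in V = CH4 in N = 538.88 g/s.
H2 in V: m_A = 357.2×0.825 + (1−0.116)·(1−0.461)·m_A, so m_A = 294.69/0.5235 = 562.9 g/s.
V = 562.9 + 538.88 = 1101.8 g/s.
CH4 fraction in V = 538.88/1101.8 = 0.489.

0.489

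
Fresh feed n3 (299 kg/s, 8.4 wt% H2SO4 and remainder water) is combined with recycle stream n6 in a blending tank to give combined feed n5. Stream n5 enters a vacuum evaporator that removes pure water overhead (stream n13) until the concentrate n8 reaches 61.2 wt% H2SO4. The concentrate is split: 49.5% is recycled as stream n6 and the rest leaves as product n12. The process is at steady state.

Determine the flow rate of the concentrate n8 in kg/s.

Overall H2SO4 balance (none leaves overhead): H2SO4 in fresh feed = H2SO4 in product, i.e. 299×0.084 = (1−0.495)·n8·0.612.
n8 = 25.116/(0.612×0.505) = 81.266 kg/s.

81.27 kg/s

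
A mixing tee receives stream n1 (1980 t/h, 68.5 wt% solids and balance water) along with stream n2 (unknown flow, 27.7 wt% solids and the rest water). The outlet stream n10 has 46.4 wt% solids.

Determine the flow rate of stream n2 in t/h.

Let n2 be the unknown flow. Total out = 1980 + n2.
solids balance: 1356.3 + 0.277·n2 = 0.464·(1980 + n2)
(0.277 − 0.464)·n2 = 0.464×1980 − 1356.3 = -437.58
n2 = -437.58 / -0.187 = 2340 t/h

2340 t/h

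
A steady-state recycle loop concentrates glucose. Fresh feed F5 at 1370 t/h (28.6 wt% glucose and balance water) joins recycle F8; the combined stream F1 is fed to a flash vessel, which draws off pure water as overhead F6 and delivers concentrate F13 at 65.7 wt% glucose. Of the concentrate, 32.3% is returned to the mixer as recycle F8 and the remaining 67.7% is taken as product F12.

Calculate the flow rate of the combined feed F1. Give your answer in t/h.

1655 t/h

Overall glucose balance (none leaves overhead): glucose in fresh feed = glucose in product, i.e. 1370×0.286 = (1−0.323)·F13·0.657.
F13 = 391.82/(0.657×0.677) = 880.91 t/h.
Recycle F8 = 0.323×880.91 = 284.53 t/h.
Combined feed F1 = 1370 + 284.53 = 1654.5 t/h.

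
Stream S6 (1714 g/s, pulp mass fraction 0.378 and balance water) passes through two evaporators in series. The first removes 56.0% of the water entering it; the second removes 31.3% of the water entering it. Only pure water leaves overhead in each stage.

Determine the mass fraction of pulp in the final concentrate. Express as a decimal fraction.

0.668

water in feed = 1714×0.622 = 1066.1 g/s.
After stage 1: water left = (1−0.560)×1066.1 = 469.09; stream total = 1117 g/s.
After stage 2: water left = (1−0.313)×469.09 = 322.26; final concentrate = 970.16 g/s.
pulp fraction = 647.89/970.16 = 0.668.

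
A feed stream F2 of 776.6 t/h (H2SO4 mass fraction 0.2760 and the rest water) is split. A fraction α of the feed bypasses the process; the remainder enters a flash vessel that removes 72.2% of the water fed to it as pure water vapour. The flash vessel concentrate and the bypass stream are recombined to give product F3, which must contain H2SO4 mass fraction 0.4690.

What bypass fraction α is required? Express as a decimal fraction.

0.213

All 776.6×0.276 = 214.34 t/h of H2SO4 reaches F3, so F3 = 214.34/0.469 = 457.02 t/h and vapour = 319.58 t/h.
The evaporator receives (1−α)·776.6 of feed at 0.724 water and removes 0.722 of that water:
0.722×0.724×(1−α)×776.6 = 319.58
(1−α) = 319.58/405.95 = 0.7872;  α = 0.2128.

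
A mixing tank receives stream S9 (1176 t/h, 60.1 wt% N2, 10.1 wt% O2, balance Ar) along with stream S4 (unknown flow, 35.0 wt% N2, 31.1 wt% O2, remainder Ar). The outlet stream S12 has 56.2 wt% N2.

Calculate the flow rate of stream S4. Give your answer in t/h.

216.3 t/h

Let S4 be the unknown flow. Total out = 1176 + S4.
N2 balance: 706.78 + 0.350·S4 = 0.562·(1176 + S4)
(0.350 − 0.562)·S4 = 0.562×1176 − 706.78 = -45.864
S4 = -45.864 / -0.212 = 216.34 t/h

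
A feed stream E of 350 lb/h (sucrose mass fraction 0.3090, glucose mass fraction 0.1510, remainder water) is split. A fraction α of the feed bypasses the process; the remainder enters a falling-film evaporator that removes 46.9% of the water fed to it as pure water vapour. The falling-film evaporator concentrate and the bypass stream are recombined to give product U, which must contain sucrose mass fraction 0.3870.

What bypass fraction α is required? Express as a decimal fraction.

All 350×0.309 = 108.15 lb/h of sucrose reaches U, so U = 108.15/0.387 = 279.46 lb/h and vapour = 70.543 lb/h.
The evaporator receives (1−α)·350 of feed at 0.540 water and removes 0.469 of that water:
0.469×0.540×(1−α)×350 = 70.543
(1−α) = 70.543/88.641 = 0.7958;  α = 0.2042.

0.204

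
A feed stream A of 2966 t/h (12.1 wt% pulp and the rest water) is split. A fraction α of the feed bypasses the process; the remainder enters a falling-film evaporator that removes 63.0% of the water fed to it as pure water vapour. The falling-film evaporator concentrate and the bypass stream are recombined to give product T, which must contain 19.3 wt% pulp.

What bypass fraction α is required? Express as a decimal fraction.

All 2966×0.121 = 358.89 t/h of pulp reaches T, so T = 358.89/0.193 = 1859.5 t/h and vapour = 1106.5 t/h.
The evaporator receives (1−α)·2966 of feed at 0.879 water and removes 0.630 of that water:
0.630×0.879×(1−α)×2966 = 1106.5
(1−α) = 1106.5/1642.5 = 0.6737;  α = 0.3263.

0.326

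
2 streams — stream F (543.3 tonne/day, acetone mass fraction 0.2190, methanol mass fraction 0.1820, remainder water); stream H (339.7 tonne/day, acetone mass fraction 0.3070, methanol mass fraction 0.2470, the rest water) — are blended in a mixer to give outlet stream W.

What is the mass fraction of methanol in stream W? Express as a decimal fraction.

0.2070

Total flow out = 543.3 + 339.7 = 883 tonne/day.
methanol in = 543.3×0.182 + 339.7×0.247 = 182.79 tonne/day.
methanol mass fraction in W = 182.79/883 = 0.2070.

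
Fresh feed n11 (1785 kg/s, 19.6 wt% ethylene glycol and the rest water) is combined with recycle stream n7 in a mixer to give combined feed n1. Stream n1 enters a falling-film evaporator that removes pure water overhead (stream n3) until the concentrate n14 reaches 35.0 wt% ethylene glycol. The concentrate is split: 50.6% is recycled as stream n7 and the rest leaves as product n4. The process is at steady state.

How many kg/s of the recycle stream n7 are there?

Overall ethylene glycol balance (none leaves overhead): ethylene glycol in fresh feed = ethylene glycol in product, i.e. 1785×0.196 = (1−0.506)·n14·0.350.
n14 = 349.86/(0.350×0.494) = 2023.5 kg/s.
Recycle n7 = 0.506×2023.5 = 1023.9 kg/s.

1024 kg/s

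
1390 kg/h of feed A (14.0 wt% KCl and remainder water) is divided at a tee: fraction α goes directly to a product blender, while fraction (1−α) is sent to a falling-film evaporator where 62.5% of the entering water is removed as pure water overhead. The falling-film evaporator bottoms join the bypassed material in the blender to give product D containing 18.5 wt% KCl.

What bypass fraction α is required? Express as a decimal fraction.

All 1390×0.140 = 194.6 kg/h of KCl reaches D, so D = 194.6/0.185 = 1051.9 kg/h and vapour = 338.11 kg/h.
The evaporator receives (1−α)·1390 of feed at 0.860 water and removes 0.625 of that water:
0.625×0.860×(1−α)×1390 = 338.11
(1−α) = 338.11/747.12 = 0.4525;  α = 0.5475.

0.547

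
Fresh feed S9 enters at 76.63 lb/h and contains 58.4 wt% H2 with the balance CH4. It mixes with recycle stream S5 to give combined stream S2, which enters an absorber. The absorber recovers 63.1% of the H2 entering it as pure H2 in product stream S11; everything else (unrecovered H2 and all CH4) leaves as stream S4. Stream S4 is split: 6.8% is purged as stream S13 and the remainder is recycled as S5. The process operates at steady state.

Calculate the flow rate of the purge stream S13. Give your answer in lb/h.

33.59 lb/h

CH4 enters only via S9 and leaves only via the purge: 76.63×0.416 = 0.068×(CH4 in S4), and the absorber passes all CH4, so CH4 in S2 = CH4 in S4 = 468.8 lb/h.
H2 in S2: m_A = 76.63×0.584 + (1−0.068)·(1−0.631)·m_A, so m_A = 44.752/0.6561 = 68.21 lb/h.
S4 = (1−0.631)×68.21 + 468.8 = 493.96 lb/h.
Purge S13 = 0.068×493.96 = 33.59 lb/h.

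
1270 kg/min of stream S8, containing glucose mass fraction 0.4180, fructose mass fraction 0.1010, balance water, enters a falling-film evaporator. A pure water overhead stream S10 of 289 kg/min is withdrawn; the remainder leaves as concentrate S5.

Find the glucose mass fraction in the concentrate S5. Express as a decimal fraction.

0.5411

glucose is not removed: 1270×0.418 = 530.86 kg/min of glucose enters S5.
Concentrate = 1270 − 289 = 981 kg/min.
Mass fraction = 530.86/981 = 0.5411.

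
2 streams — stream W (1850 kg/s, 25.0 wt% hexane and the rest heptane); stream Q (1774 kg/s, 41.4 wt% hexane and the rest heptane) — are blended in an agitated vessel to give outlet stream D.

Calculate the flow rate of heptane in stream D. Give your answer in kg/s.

heptane out = heptane in = 1850×0.750 + 1774×0.586 = 2427.1 kg/s.

2427 kg/s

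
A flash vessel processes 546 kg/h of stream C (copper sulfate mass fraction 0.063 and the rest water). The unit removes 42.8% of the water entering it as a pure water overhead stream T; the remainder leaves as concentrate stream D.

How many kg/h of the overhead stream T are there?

water entering = 546×0.937 = 511.6 kg/h; overhead removed = 0.428×511.6 = 218.97 kg/h.

219 kg/h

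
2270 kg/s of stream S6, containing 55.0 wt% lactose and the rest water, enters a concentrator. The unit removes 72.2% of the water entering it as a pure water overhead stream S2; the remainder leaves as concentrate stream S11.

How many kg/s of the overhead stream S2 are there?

water entering = 2270×0.450 = 1021.5 kg/s; overhead removed = 0.722×1021.5 = 737.52 kg/s.

737.5 kg/s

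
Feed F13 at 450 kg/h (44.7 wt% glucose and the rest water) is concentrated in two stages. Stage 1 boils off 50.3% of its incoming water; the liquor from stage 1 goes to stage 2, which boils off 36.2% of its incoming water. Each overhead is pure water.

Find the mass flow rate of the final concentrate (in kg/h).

280.1 kg/h

water in feed = 450×0.553 = 248.85 kg/h.
After stage 1: water left = (1−0.503)×248.85 = 123.68; stream total = 324.83 kg/h.
After stage 2: water left = (1−0.362)×123.68 = 78.907; final concentrate = 280.06 kg/h.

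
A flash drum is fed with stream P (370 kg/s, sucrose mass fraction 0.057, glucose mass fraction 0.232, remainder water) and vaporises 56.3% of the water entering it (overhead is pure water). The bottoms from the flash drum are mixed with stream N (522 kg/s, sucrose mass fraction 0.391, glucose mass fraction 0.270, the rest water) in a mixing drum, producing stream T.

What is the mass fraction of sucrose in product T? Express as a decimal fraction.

Vapour removed = 0.563×0.711×370 = 148.11 kg/s; concentrate = 221.89 kg/s.
sucrose reaching the mixer = 21.09 (from concentrate) + 522×0.391 = 225.19 kg/s.
Product flow = 221.89 + 522 = 743.89 kg/s; sucrose fraction = 0.303.

0.303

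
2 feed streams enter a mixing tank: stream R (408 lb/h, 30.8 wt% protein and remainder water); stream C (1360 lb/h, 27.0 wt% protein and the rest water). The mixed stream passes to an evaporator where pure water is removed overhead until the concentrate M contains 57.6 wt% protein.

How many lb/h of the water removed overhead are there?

protein entering = 408×0.308 + 1360×0.270 = 492.86 lb/h.
All protein reports to M, so M = 492.86/0.576 = 855.67 lb/h.
Total feed = 1768 lb/h; overhead = 1768 − 855.67 = 912.33 lb/h.

912.3 lb/h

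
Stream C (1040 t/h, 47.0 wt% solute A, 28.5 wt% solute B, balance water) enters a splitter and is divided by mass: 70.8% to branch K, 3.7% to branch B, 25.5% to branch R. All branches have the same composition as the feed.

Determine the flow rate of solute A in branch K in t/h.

346.1 t/h

Branch K total = 0.708×1040 = 736.32 t/h.
solute A in K = 0.470×736.32 = 346.07 t/h.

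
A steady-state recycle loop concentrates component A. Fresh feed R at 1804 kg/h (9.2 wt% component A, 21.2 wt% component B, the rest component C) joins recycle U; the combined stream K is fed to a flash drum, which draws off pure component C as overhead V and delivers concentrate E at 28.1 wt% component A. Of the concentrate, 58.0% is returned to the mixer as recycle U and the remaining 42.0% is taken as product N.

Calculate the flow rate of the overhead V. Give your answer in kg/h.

Overall component A balance (none leaves overhead): component A in fresh feed = component A in product, i.e. 1804×0.092 = (1−0.580)·E·0.281.
E = 165.97/(0.281×0.420) = 1406.3 kg/h.
Recycle U = 0.580×1406.3 = 815.64 kg/h.
Combined feed K = 1804 + 815.64 = 2619.6 kg/h.
Overhead V = K − E = 2619.6 − 1406.3 = 1213.4 kg/h.

1213 kg/h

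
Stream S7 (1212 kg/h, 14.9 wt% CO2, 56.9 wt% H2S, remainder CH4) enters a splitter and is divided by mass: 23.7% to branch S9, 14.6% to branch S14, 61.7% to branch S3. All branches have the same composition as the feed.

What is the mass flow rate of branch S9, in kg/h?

287.2 kg/h

Branch S9 flow = 0.237×1212 = 287.24 kg/h.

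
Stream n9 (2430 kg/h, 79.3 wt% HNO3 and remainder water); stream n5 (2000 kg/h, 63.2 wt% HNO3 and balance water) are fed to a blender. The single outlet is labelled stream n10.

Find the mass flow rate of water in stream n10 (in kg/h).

1239 kg/h

water out = water in = 2430×0.207 + 2000×0.368 = 1239 kg/h.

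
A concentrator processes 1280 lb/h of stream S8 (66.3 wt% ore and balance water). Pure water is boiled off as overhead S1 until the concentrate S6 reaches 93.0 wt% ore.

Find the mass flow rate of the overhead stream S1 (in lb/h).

ore is conserved: 1280×0.663 = 848.64 lb/h all reports to the concentrate.
Concentrate = 848.64/(target fraction) = 912.52 lb/h.
Overhead = 1280 − 912.52 = 367.48 lb/h.

367.5 lb/h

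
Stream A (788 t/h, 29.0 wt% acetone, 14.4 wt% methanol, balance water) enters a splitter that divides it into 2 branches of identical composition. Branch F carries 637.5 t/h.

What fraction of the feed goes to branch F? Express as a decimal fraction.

Fraction to F = 637.5/788 = 0.8090.

0.809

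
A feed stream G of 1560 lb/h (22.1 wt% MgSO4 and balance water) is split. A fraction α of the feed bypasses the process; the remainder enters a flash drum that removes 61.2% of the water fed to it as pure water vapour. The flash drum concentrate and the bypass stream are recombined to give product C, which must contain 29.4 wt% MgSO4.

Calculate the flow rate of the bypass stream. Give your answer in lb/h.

All 1560×0.221 = 344.76 lb/h of MgSO4 reaches C, so C = 344.76/0.294 = 1172.7 lb/h and vapour = 387.35 lb/h.
The evaporator receives (1−α)·1560 of feed at 0.779 water and removes 0.612 of that water:
0.612×0.779×(1−α)×1560 = 387.35
(1−α) = 387.35/743.73 = 0.5208;  α = 0.4792.
Bypass flow = 0.4792×1560 = 747.52 lb/h.

747.5 lb/h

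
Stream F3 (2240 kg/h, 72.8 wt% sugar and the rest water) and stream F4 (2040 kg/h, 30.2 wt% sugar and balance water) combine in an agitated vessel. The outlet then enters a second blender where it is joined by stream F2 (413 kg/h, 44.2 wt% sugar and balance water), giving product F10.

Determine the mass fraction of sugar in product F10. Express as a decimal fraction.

Overall, product flow = 4693 kg/h.
sugar in = 2240×0.728 + 2040×0.302 + 413×0.442 = 2429.3 kg/h.
sugar fraction in F10 = 0.518.

0.518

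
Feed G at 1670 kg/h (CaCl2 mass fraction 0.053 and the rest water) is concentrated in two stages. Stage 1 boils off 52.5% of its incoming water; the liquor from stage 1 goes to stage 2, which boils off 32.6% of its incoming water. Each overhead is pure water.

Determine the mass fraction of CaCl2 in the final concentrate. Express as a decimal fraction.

0.149

water in feed = 1670×0.947 = 1581.5 kg/h.
After stage 1: water left = (1−0.525)×1581.5 = 751.21; stream total = 839.72 kg/h.
After stage 2: water left = (1−0.326)×751.21 = 506.31; final concentrate = 594.82 kg/h.
CaCl2 fraction = 88.51/594.82 = 0.149.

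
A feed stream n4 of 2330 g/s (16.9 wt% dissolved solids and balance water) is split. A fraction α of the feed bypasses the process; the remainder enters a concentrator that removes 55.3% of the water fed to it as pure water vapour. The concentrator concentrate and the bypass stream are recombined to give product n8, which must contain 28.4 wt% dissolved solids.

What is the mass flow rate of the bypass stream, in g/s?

All 2330×0.169 = 393.77 g/s of dissolved solids reaches n8, so n8 = 393.77/0.284 = 1386.5 g/s and vapour = 943.49 g/s.
The evaporator receives (1−α)·2330 of feed at 0.831 water and removes 0.553 of that water:
0.553×0.831×(1−α)×2330 = 943.49
(1−α) = 943.49/1070.7 = 0.8812;  α = 0.1188.
Bypass flow = 0.1188×2330 = 276.9 g/s.

276.9 g/s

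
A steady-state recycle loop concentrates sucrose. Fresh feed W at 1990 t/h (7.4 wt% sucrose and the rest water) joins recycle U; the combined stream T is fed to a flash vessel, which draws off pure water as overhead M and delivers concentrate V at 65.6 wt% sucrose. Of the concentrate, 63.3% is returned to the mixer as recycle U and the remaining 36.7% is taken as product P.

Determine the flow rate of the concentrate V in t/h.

Overall sucrose balance (none leaves overhead): sucrose in fresh feed = sucrose in product, i.e. 1990×0.074 = (1−0.633)·V·0.656.
V = 147.26/(0.656×0.367) = 611.67 t/h.

611.7 t/h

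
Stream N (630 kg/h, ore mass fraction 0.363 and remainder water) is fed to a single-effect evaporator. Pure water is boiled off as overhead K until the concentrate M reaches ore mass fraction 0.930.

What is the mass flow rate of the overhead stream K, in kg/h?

ore is conserved: 630×0.363 = 228.69 kg/h all reports to the concentrate.
Concentrate = 228.69/(target fraction) = 245.9 kg/h.
Overhead = 630 − 245.9 = 384.1 kg/h.

384.1 kg/h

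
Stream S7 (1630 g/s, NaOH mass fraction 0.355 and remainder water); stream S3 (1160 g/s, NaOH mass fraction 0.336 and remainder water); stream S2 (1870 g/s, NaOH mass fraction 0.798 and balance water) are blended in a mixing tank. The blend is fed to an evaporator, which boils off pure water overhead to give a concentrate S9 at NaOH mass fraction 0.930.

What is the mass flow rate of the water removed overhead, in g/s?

NaOH entering = 1630×0.355 + 1160×0.336 + 1870×0.798 = 2460.7 g/s.
All NaOH reports to S9, so S9 = 2460.7/0.930 = 2645.9 g/s.
Total feed = 4660 g/s; overhead = 4660 − 2645.9 = 2014.1 g/s.

2014 g/s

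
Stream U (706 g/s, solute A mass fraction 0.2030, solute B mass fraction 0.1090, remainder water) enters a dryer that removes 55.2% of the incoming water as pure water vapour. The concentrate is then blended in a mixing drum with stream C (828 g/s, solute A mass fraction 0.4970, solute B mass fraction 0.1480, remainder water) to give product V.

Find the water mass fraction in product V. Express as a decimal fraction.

Vapour removed = 0.552×0.688×706 = 268.12 g/s; concentrate = 437.88 g/s.
water reaching the mixer = 217.61 (from concentrate) + 828×0.355 = 511.55 g/s.
Product flow = 437.88 + 828 = 1265.9 g/s; water fraction = 0.4041.

0.4041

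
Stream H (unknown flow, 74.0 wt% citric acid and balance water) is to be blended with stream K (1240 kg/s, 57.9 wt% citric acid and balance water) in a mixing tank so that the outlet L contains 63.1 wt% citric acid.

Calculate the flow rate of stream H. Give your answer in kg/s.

Let H be the unknown flow. Total out = 1240 + H.
citric acid balance: 717.96 + 0.740·H = 0.631·(1240 + H)
(0.740 − 0.631)·H = 0.631×1240 − 717.96 = 64.48
H = 64.48 / 0.109 = 591.56 kg/s

591.6 kg/s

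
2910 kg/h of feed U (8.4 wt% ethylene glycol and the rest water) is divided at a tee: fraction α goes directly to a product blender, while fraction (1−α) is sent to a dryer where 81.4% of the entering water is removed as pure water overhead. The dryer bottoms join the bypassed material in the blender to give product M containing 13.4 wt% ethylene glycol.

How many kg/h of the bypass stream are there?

All 2910×0.084 = 244.44 kg/h of ethylene glycol reaches M, so M = 244.44/0.134 = 1824.2 kg/h and vapour = 1085.8 kg/h.
The evaporator receives (1−α)·2910 of feed at 0.916 water and removes 0.814 of that water:
0.814×0.916×(1−α)×2910 = 1085.8
(1−α) = 1085.8/2169.8 = 0.5004;  α = 0.4996.
Bypass flow = 0.4996×2910 = 1453.7 kg/h.

1454 kg/h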